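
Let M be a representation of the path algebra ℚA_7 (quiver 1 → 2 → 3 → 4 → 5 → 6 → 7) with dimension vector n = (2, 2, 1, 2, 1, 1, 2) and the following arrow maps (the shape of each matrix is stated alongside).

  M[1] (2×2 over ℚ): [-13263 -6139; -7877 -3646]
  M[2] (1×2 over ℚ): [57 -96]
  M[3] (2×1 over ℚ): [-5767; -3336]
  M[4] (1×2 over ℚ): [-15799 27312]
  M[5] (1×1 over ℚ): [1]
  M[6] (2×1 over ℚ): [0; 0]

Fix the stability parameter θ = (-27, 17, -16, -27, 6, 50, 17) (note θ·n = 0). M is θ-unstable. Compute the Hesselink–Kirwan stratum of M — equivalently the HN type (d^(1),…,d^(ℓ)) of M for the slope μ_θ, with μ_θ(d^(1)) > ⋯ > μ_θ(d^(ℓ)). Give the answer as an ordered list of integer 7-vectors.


Barcode: M ≅ I[1,2], I[1,6], I[4,4], I[7,7]^2. HN layers by μ_θ (5 steps, strictly decreasing):
  μ^(1)=50; μ^(2)=17; μ^(3)=6; μ^(4)=-26/3; μ^(5)=-27

((0, 0, 0, 0, 0, 1, 0); (0, 1, 0, 0, 0, 0, 2); (0, 0, 0, 0, 1, 0, 0); (0, 1, 1, 1, 0, 0, 0); (2, 0, 0, 1, 0, 0, 0))


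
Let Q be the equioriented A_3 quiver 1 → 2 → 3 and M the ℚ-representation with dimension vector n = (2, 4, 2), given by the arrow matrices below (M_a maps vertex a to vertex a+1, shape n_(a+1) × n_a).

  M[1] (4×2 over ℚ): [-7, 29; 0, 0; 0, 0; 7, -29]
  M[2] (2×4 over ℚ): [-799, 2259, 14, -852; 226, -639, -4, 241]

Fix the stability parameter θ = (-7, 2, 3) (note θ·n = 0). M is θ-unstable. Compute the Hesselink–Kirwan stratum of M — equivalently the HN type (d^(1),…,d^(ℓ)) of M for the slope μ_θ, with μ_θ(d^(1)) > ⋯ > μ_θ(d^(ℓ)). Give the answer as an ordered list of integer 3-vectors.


Barcode: M ≅ I[1,1], I[1,3], I[2,2]^2, I[2,3]. HN layers by μ_θ (3 steps, strictly decreasing):
  μ^(1)=3; μ^(2)=2; μ^(3)=-7

((0, 0, 2); (0, 4, 0); (2, 0, 0))


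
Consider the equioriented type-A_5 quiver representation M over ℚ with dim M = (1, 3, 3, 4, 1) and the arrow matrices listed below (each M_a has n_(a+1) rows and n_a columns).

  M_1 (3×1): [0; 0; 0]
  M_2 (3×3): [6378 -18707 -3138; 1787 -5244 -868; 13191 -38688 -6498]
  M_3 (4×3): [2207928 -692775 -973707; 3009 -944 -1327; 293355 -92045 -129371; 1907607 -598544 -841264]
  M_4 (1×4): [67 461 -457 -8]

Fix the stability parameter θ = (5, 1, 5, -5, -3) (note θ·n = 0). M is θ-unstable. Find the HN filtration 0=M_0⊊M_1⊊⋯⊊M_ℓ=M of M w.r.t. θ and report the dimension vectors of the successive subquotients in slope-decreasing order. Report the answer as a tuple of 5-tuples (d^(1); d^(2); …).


Via rank(M_{q-1}∘⋯∘M_p): M ≅ I[1,1], I[2,4]^2, I[2,5], I[4,4].
μ_θ-semistable layers: μ^(1)=5; μ^(2)=1/3; μ^(3)=-1/2; μ^(4)=-5

((1, 0, 0, 0, 0); (0, 2, 2, 2, 0); (0, 1, 1, 1, 1); (0, 0, 0, 1, 0))


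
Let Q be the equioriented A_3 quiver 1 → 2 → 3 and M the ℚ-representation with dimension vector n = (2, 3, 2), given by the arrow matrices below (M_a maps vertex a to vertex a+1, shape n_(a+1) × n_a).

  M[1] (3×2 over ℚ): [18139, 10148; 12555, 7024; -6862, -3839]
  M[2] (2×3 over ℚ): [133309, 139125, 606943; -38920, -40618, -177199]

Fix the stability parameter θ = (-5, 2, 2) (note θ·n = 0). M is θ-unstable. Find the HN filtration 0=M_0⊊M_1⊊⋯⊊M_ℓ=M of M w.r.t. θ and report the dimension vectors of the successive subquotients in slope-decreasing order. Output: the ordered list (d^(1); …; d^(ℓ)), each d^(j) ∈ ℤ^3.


Barcode: M ≅ I[1,2], I[1,3], I[2,3]. HN layers by μ_θ (2 steps, strictly decreasing):
  μ^(1)=2; μ^(2)=-5

((0, 3, 2); (2, 0, 0))


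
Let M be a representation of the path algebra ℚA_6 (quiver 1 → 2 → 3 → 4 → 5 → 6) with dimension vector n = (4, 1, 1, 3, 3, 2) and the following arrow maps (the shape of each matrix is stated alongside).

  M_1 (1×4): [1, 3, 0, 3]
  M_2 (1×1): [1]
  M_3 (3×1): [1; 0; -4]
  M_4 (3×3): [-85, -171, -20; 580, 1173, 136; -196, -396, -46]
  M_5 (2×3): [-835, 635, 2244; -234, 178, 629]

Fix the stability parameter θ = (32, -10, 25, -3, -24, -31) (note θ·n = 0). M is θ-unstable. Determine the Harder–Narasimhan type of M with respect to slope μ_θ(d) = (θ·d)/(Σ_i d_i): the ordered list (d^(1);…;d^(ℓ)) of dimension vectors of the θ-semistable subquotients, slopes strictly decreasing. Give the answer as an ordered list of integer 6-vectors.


Interval decomposition of M: I[1,1]^3, I[1,6], I[4,5], I[4,6].
HN type (ℓ=4): μ^(1)=32; μ^(2)=-11/6; μ^(3)=-27/2; μ^(4)=-58/3

((3, 0, 0, 0, 0, 0); (1, 1, 1, 1, 1, 1); (0, 0, 0, 1, 1, 0); (0, 0, 0, 1, 1, 1))


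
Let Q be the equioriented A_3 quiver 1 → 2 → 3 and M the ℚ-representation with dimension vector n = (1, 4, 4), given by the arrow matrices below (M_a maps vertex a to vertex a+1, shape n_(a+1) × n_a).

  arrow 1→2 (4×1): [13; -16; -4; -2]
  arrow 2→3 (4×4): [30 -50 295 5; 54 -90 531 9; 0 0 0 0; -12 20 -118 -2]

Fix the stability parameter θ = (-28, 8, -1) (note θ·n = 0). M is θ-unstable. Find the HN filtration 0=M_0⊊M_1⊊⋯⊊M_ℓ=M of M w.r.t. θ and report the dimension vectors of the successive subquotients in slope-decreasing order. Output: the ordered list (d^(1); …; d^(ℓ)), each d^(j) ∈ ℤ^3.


Barcode: M ≅ I[1,2], I[2,2]^2, I[2,3], I[3,3]^3. HN layers by μ_θ (4 steps, strictly decreasing):
  μ^(1)=8; μ^(2)=7/2; μ^(3)=-1; μ^(4)=-28

((0, 3, 0); (0, 1, 1); (0, 0, 3); (1, 0, 0))


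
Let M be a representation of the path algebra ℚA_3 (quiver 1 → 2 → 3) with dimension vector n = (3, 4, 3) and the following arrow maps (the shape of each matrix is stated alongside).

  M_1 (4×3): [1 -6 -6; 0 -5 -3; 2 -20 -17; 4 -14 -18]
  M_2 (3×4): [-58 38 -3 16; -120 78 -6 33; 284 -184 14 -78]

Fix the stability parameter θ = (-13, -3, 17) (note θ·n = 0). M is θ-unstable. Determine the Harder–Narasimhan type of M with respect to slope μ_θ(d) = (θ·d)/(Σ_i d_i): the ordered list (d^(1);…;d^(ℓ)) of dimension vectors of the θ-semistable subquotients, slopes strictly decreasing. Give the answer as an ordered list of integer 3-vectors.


Interval decomposition of M: I[1,2]^2, I[1,3], I[2,3], I[3,3].
HN type (ℓ=3): μ^(1)=17; μ^(2)=-3; μ^(3)=-13

((0, 0, 3); (0, 4, 0); (3, 0, 0))


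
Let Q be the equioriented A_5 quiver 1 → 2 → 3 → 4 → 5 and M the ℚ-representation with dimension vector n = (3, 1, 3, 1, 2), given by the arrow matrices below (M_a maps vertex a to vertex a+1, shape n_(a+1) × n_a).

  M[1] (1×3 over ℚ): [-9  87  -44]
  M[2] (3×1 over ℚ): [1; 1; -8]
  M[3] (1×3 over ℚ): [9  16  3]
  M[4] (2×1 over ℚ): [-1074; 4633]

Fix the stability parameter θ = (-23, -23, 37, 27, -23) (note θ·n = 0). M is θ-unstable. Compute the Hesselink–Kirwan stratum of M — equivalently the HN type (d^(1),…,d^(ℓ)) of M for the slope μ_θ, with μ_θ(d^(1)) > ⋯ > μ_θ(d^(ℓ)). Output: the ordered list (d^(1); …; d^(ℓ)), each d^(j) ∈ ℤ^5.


Barcode: M ≅ I[1,1]^2, I[1,5], I[3,3]^2, I[5,5]. HN layers by μ_θ (3 steps, strictly decreasing):
  μ^(1)=37; μ^(2)=41/3; μ^(3)=-23

((0, 0, 2, 0, 0); (0, 0, 1, 1, 1); (3, 1, 0, 0, 1))


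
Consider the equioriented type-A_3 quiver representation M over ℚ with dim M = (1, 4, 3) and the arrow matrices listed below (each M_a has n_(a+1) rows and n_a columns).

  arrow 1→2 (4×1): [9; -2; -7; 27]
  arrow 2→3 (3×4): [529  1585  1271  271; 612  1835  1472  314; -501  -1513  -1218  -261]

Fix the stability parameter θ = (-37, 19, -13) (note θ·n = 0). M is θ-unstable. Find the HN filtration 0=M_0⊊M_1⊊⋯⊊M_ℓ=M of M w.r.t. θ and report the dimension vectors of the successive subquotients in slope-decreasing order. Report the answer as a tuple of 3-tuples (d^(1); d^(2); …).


Barcode: M ≅ I[1,3], I[2,2], I[2,3]^2. HN layers by μ_θ (3 steps, strictly decreasing):
  μ^(1)=19; μ^(2)=3; μ^(3)=-37

((0, 1, 0); (0, 3, 3); (1, 0, 0))


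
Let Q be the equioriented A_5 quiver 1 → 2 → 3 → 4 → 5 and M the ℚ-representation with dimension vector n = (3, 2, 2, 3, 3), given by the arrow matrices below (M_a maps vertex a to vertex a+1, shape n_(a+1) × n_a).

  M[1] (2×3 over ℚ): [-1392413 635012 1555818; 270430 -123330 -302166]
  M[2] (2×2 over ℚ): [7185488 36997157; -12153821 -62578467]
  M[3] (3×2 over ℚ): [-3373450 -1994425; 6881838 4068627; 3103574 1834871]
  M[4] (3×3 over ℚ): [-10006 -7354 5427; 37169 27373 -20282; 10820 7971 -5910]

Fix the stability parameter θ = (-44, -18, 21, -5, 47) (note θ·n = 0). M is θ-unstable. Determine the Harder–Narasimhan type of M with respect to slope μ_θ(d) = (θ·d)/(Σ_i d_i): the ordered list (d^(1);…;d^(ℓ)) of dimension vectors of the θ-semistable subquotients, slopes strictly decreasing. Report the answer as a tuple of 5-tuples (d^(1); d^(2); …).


Interval decomposition of M: I[1,1], I[1,3], I[1,5], I[4,5]^2.
HN type (ℓ=6): μ^(1)=47; μ^(2)=21; μ^(3)=8; μ^(4)=-5; μ^(5)=-18; μ^(6)=-44

((0, 0, 0, 0, 3); (0, 0, 1, 0, 0); (0, 0, 1, 1, 0); (0, 0, 0, 2, 0); (0, 2, 0, 0, 0); (3, 0, 0, 0, 0))


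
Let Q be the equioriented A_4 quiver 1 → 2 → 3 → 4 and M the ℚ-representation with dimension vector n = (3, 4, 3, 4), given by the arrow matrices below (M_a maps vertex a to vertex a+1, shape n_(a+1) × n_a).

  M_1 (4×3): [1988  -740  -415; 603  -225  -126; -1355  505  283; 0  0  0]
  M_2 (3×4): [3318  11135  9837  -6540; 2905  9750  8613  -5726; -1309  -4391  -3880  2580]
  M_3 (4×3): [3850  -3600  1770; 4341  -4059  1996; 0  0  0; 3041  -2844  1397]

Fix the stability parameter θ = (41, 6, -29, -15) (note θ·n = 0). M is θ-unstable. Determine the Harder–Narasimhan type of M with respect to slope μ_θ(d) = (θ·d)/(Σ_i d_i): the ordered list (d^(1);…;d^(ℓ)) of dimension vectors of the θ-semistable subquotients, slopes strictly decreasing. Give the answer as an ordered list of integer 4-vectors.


Barcode: M ≅ I[1,1], I[1,4]^2, I[2,2], I[2,3], I[4,4]^2. HN layers by μ_θ (5 steps, strictly decreasing):
  μ^(1)=41; μ^(2)=6; μ^(3)=3/4; μ^(4)=-23/2; μ^(5)=-15

((1, 0, 0, 0); (0, 1, 0, 0); (2, 2, 2, 2); (0, 1, 1, 0); (0, 0, 0, 2))


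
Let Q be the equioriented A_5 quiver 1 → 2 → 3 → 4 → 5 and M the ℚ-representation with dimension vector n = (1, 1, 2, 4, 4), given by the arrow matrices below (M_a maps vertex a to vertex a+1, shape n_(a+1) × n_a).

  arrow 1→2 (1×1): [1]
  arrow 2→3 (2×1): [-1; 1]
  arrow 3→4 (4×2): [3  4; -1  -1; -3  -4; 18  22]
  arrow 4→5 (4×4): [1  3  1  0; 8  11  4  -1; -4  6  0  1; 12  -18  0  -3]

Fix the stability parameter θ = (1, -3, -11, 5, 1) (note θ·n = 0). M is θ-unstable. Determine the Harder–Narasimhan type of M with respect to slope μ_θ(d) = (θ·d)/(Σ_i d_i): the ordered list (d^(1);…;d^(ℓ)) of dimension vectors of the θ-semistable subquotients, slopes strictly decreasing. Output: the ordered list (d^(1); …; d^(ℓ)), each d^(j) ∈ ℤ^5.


Barcode: M ≅ I[1,4], I[3,5], I[4,5]^2, I[5,5]. HN layers by μ_θ (5 steps, strictly decreasing):
  μ^(1)=5; μ^(2)=3; μ^(3)=1; μ^(4)=-13/3; μ^(5)=-11

((0, 0, 0, 1, 0); (0, 0, 0, 3, 3); (0, 0, 0, 0, 1); (1, 1, 1, 0, 0); (0, 0, 1, 0, 0))


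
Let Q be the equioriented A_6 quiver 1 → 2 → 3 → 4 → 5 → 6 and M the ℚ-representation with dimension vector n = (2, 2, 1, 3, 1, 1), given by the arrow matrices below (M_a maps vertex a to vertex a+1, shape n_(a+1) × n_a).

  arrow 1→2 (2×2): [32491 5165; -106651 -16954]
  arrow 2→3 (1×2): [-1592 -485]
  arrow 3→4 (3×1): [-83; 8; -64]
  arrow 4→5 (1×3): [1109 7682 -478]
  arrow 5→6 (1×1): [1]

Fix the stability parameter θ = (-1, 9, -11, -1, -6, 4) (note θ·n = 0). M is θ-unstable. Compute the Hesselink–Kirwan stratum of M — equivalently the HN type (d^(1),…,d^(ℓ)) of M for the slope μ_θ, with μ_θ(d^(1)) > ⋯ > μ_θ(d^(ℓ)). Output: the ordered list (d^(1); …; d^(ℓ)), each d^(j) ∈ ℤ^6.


Interval decomposition of M: I[1,2], I[1,6], I[4,4]^2.
HN type (ℓ=4): μ^(1)=9; μ^(2)=4; μ^(3)=-1; μ^(4)=-2

((0, 1, 0, 0, 0, 0); (0, 0, 0, 0, 0, 1); (1, 0, 0, 2, 0, 0); (1, 1, 1, 1, 1, 0))


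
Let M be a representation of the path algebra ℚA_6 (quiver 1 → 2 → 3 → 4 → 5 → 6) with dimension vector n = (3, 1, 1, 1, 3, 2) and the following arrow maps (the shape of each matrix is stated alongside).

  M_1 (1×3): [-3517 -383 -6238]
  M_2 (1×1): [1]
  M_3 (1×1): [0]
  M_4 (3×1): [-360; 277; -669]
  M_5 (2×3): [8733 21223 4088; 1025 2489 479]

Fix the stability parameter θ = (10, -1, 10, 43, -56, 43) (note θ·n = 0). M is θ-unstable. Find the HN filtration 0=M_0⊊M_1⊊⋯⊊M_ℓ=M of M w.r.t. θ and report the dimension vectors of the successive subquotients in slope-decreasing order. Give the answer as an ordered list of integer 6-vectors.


Via rank(M_{q-1}∘⋯∘M_p): M ≅ I[1,1]^2, I[1,3], I[4,6], I[5,5], I[5,6].
μ_θ-semistable layers: μ^(1)=43; μ^(2)=10; μ^(3)=9/2; μ^(4)=-13/2; μ^(5)=-56

((0, 0, 0, 0, 0, 2); (2, 0, 1, 0, 0, 0); (1, 1, 0, 0, 0, 0); (0, 0, 0, 1, 1, 0); (0, 0, 0, 0, 2, 0))


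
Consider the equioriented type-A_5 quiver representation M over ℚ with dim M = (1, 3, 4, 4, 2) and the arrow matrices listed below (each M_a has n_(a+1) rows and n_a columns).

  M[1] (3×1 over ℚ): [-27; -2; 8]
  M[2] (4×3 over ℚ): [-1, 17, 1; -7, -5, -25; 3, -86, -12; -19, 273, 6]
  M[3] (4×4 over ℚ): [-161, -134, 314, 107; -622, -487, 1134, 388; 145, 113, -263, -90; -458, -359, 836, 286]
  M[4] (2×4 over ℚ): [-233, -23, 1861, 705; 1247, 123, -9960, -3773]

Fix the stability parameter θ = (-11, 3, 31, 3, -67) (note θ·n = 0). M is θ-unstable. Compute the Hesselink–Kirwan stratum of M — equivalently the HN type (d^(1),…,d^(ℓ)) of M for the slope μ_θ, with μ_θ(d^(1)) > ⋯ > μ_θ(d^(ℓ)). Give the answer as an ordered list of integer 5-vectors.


Interval decomposition of M: I[1,5], I[2,4], I[2,5], I[3,4].
HN type (ℓ=4): μ^(1)=17; μ^(2)=3; μ^(3)=-15/2; μ^(4)=-11

((0, 0, 2, 2, 0); (0, 1, 0, 0, 0); (0, 2, 2, 2, 2); (1, 0, 0, 0, 0))


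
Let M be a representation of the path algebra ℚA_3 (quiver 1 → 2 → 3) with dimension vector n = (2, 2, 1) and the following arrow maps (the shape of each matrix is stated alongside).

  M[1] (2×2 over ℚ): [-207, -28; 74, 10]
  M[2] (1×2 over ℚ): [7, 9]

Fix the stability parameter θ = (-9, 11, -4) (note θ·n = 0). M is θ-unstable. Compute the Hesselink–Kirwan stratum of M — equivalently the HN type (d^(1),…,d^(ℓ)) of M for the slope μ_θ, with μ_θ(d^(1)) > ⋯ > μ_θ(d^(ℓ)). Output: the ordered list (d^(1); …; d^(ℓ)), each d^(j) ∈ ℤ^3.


Interval decomposition of M: I[1,2], I[1,3].
HN type (ℓ=3): μ^(1)=11; μ^(2)=7/2; μ^(3)=-9

((0, 1, 0); (0, 1, 1); (2, 0, 0))


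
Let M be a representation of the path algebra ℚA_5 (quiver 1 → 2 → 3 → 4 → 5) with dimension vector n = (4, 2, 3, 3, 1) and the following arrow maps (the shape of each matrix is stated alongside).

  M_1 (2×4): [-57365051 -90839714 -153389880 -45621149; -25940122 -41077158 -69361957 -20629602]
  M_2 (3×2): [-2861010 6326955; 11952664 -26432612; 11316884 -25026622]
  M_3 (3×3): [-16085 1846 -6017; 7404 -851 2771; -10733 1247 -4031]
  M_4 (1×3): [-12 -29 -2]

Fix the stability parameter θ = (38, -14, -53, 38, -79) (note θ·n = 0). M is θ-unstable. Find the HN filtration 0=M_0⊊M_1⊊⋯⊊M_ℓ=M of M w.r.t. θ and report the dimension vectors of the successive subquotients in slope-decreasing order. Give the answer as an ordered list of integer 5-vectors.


Barcode: M ≅ I[1,1]^2, I[1,2], I[1,4], I[3,4], I[3,5]. HN layers by μ_θ (5 steps, strictly decreasing):
  μ^(1)=38; μ^(2)=12; μ^(3)=-29/3; μ^(4)=-41/2; μ^(5)=-53

((2, 0, 0, 2, 0); (1, 1, 0, 0, 0); (1, 1, 1, 0, 0); (0, 0, 0, 1, 1); (0, 0, 2, 0, 0))


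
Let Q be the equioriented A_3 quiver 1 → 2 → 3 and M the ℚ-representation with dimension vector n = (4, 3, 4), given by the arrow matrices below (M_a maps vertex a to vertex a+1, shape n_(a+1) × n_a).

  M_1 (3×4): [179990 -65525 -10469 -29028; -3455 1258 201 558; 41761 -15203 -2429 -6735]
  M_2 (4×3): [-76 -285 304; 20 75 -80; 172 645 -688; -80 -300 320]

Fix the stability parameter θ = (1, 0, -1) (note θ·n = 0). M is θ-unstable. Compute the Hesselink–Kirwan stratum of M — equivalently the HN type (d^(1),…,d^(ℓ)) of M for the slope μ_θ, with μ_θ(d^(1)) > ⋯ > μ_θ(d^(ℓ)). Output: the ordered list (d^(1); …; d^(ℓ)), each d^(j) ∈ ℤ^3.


Interval decomposition of M: I[1,1], I[1,2]^2, I[1,3], I[3,3]^3.
HN type (ℓ=4): μ^(1)=1; μ^(2)=1/2; μ^(3)=0; μ^(4)=-1

((1, 0, 0); (2, 2, 0); (1, 1, 1); (0, 0, 3))


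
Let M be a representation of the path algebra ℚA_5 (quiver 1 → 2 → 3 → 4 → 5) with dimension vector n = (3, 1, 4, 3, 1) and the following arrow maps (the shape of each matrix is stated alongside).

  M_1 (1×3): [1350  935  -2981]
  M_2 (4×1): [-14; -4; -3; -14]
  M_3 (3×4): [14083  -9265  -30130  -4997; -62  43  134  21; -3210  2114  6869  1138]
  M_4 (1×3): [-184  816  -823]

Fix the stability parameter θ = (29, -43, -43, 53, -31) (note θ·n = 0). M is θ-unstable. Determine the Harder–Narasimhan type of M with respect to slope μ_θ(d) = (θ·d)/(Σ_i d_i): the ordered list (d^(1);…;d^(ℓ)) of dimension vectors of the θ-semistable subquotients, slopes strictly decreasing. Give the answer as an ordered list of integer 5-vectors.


Interval decomposition of M: I[1,1]^2, I[1,5], I[3,3], I[3,4]^2.
HN type (ℓ=5): μ^(1)=53; μ^(2)=29; μ^(3)=11; μ^(4)=-19; μ^(5)=-43

((0, 0, 0, 2, 0); (2, 0, 0, 0, 0); (0, 0, 0, 1, 1); (1, 1, 1, 0, 0); (0, 0, 3, 0, 0))


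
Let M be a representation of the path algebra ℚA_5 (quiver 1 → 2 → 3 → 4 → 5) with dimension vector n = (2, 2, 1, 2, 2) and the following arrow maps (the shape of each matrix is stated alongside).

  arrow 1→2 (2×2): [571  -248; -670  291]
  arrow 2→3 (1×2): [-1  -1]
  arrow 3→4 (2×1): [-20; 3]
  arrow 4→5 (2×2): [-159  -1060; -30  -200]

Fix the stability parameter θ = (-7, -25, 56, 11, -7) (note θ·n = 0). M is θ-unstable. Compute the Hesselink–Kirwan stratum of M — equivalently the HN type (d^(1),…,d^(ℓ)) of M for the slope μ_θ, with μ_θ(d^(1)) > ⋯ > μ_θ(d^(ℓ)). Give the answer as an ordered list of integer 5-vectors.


Via rank(M_{q-1}∘⋯∘M_p): M ≅ I[1,2], I[1,4], I[4,5], I[5,5].
μ_θ-semistable layers: μ^(1)=67/2; μ^(2)=2; μ^(3)=-7; μ^(4)=-16

((0, 0, 1, 1, 0); (0, 0, 0, 1, 1); (0, 0, 0, 0, 1); (2, 2, 0, 0, 0))


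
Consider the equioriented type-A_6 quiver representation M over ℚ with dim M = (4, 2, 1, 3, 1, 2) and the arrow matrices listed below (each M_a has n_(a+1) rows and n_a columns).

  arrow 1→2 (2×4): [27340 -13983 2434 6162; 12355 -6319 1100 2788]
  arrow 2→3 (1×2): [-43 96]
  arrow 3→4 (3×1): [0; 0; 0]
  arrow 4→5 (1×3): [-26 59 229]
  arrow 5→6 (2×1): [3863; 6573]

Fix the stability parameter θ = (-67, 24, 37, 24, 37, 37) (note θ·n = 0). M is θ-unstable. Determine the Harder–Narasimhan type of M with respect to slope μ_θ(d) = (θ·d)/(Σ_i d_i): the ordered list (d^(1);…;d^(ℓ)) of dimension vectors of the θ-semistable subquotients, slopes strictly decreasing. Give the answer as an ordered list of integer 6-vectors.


Barcode: M ≅ I[1,1]^2, I[1,2], I[1,3], I[4,4]^2, I[4,6], I[6,6]. HN layers by μ_θ (3 steps, strictly decreasing):
  μ^(1)=37; μ^(2)=24; μ^(3)=-67

((0, 0, 1, 0, 1, 2); (0, 2, 0, 3, 0, 0); (4, 0, 0, 0, 0, 0))


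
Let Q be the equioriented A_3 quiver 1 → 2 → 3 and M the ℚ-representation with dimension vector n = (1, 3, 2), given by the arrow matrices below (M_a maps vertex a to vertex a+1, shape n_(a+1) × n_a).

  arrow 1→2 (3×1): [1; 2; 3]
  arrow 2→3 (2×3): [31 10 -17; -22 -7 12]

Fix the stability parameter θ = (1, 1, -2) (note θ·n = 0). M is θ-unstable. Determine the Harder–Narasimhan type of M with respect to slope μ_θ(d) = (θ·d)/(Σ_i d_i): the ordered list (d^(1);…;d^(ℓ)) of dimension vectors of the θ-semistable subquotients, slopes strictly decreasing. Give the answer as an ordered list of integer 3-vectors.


Barcode: M ≅ I[1,2], I[2,3]^2. HN layers by μ_θ (2 steps, strictly decreasing):
  μ^(1)=1; μ^(2)=-1/2

((1, 1, 0); (0, 2, 2))


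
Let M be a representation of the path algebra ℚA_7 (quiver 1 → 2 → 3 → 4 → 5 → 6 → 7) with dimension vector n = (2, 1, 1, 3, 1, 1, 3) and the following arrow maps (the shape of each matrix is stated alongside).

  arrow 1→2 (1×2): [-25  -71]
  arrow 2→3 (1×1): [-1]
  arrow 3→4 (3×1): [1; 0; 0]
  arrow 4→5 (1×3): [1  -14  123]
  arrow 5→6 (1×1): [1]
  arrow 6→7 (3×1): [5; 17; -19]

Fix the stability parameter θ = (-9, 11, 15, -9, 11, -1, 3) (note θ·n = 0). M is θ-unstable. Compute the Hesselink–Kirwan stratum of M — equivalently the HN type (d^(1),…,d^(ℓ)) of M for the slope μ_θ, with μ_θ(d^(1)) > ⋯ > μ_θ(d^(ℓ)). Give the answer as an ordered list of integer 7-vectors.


Via rank(M_{q-1}∘⋯∘M_p): M ≅ I[1,1], I[1,7], I[4,4]^2, I[7,7]^2.
μ_θ-semistable layers: μ^(1)=5; μ^(2)=3; μ^(3)=-9

((0, 1, 1, 1, 1, 1, 1); (0, 0, 0, 0, 0, 0, 2); (2, 0, 0, 2, 0, 0, 0))


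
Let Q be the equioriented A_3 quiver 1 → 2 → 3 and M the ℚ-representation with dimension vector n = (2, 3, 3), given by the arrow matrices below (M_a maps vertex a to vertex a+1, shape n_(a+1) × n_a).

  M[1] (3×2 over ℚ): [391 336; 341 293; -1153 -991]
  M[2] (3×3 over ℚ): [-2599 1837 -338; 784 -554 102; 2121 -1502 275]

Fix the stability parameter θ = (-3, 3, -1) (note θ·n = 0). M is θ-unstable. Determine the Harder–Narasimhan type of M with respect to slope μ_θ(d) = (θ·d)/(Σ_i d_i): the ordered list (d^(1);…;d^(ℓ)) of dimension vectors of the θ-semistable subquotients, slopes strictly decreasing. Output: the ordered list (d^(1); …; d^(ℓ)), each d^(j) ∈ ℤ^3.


Barcode: M ≅ I[1,2], I[1,3], I[2,3], I[3,3]. HN layers by μ_θ (4 steps, strictly decreasing):
  μ^(1)=3; μ^(2)=1; μ^(3)=-1; μ^(4)=-3

((0, 1, 0); (0, 2, 2); (0, 0, 1); (2, 0, 0))


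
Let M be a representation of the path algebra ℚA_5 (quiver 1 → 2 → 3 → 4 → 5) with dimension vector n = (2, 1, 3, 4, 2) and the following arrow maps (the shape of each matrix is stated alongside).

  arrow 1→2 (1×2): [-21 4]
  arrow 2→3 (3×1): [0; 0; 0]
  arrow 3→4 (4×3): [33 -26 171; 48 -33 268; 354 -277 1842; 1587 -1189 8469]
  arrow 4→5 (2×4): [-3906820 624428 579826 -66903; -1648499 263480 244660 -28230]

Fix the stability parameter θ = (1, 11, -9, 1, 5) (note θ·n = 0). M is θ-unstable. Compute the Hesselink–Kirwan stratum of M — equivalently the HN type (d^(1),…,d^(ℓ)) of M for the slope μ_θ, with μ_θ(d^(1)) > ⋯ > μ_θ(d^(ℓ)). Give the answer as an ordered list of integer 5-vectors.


Barcode: M ≅ I[1,1], I[1,2], I[3,3], I[3,5]^2, I[4,4]^2. HN layers by μ_θ (4 steps, strictly decreasing):
  μ^(1)=11; μ^(2)=5; μ^(3)=1; μ^(4)=-9

((0, 1, 0, 0, 0); (0, 0, 0, 0, 2); (2, 0, 0, 4, 0); (0, 0, 3, 0, 0))


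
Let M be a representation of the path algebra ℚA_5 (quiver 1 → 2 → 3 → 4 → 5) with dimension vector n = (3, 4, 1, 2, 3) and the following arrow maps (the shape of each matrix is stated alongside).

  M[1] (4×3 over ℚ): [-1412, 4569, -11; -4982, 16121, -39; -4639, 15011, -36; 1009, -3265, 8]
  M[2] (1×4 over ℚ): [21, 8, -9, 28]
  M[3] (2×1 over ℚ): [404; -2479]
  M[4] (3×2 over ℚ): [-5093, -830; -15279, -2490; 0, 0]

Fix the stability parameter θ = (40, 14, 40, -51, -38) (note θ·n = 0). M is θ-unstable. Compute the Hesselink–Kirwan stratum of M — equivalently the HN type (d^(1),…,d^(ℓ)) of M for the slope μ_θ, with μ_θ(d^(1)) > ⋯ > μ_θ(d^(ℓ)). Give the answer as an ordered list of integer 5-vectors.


Via rank(M_{q-1}∘⋯∘M_p): M ≅ I[1,2]^2, I[1,5], I[2,2], I[4,4], I[5,5]^2.
μ_θ-semistable layers: μ^(1)=27; μ^(2)=14; μ^(3)=1; μ^(4)=-38; μ^(5)=-51

((2, 2, 0, 0, 0); (0, 1, 0, 0, 0); (1, 1, 1, 1, 1); (0, 0, 0, 0, 2); (0, 0, 0, 1, 0))


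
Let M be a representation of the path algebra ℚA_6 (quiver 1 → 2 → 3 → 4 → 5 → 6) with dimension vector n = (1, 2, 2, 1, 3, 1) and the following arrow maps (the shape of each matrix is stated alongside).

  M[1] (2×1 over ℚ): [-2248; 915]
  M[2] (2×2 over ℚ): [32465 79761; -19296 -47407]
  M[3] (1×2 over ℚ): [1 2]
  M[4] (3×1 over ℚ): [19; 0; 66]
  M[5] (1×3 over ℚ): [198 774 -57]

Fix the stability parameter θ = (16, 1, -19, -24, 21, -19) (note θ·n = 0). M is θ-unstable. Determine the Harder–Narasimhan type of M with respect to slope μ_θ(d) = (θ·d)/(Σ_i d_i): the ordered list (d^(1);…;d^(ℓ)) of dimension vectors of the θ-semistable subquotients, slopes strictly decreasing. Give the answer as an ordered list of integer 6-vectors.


Interval decomposition of M: I[1,5], I[2,3], I[5,5], I[5,6].
HN type (ℓ=4): μ^(1)=21; μ^(2)=1; μ^(3)=-13/2; μ^(4)=-9

((0, 0, 0, 0, 2, 0); (0, 0, 0, 0, 1, 1); (1, 1, 1, 1, 0, 0); (0, 1, 1, 0, 0, 0))


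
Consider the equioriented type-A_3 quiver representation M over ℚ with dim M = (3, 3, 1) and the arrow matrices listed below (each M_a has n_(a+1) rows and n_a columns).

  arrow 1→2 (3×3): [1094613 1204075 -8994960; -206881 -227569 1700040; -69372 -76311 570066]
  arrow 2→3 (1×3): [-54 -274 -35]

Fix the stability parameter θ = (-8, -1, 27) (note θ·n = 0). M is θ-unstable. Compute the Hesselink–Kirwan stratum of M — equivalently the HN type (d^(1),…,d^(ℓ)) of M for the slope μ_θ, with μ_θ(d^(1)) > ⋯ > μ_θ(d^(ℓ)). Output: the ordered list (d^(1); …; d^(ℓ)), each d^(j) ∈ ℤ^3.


Via rank(M_{q-1}∘⋯∘M_p): M ≅ I[1,2]^2, I[1,3].
μ_θ-semistable layers: μ^(1)=27; μ^(2)=-1; μ^(3)=-8

((0, 0, 1); (0, 3, 0); (3, 0, 0))


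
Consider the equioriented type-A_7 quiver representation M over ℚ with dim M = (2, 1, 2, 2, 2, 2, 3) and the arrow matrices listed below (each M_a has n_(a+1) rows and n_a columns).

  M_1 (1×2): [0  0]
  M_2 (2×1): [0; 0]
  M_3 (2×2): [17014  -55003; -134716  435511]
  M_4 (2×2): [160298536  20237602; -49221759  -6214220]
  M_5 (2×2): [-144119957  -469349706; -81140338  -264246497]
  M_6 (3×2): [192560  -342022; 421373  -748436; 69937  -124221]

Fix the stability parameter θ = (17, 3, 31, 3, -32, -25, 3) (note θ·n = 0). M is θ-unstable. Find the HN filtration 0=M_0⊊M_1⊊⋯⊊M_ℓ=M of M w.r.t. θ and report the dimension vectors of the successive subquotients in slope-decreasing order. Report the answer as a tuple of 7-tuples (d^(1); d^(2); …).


Via rank(M_{q-1}∘⋯∘M_p): M ≅ I[1,1]^2, I[2,2], I[3,7]^2, I[7,7].
μ_θ-semistable layers: μ^(1)=17; μ^(2)=3; μ^(3)=-23/4

((2, 0, 0, 0, 0, 0, 0); (0, 1, 0, 0, 0, 0, 3); (0, 0, 2, 2, 2, 2, 0))


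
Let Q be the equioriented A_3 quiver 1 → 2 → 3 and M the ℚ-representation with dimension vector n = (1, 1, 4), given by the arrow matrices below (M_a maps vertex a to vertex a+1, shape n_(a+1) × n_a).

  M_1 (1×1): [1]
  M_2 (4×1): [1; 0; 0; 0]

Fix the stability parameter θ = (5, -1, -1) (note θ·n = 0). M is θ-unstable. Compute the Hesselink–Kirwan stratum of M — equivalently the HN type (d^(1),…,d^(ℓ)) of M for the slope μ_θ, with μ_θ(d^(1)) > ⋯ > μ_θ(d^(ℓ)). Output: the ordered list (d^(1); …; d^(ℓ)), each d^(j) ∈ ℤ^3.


Via rank(M_{q-1}∘⋯∘M_p): M ≅ I[1,3], I[3,3]^3.
μ_θ-semistable layers: μ^(1)=1; μ^(2)=-1

((1, 1, 1); (0, 0, 3))


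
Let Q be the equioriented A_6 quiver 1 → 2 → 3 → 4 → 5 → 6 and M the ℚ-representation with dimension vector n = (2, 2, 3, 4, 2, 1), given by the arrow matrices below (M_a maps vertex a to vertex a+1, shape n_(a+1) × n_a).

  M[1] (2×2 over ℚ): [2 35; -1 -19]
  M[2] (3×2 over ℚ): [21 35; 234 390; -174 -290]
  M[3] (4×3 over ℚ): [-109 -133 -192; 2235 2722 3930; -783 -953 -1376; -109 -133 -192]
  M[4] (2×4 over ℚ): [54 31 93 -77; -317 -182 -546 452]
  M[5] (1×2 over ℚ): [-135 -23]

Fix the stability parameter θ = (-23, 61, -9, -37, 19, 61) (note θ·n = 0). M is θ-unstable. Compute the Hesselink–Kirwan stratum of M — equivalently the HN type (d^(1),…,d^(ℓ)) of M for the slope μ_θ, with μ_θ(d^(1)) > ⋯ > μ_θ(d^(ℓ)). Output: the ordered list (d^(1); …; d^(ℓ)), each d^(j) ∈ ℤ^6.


Interval decomposition of M: I[1,2], I[1,5], I[3,4], I[3,6], I[4,4].
HN type (ℓ=5): μ^(1)=61; μ^(2)=19; μ^(3)=5; μ^(4)=-23; μ^(5)=-37

((0, 1, 0, 0, 0, 1); (0, 0, 0, 0, 2, 0); (0, 1, 1, 1, 0, 0); (2, 0, 2, 2, 0, 0); (0, 0, 0, 1, 0, 0))


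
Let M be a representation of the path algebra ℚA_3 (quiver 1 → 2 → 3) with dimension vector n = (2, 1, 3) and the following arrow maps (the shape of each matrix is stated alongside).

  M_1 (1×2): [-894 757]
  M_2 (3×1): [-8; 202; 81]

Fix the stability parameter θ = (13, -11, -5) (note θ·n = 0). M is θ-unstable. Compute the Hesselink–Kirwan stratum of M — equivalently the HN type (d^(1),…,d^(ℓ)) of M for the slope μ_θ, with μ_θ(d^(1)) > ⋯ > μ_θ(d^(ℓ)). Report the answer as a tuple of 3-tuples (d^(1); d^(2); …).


Interval decomposition of M: I[1,1], I[1,3], I[3,3]^2.
HN type (ℓ=3): μ^(1)=13; μ^(2)=-1; μ^(3)=-5

((1, 0, 0); (1, 1, 1); (0, 0, 2))


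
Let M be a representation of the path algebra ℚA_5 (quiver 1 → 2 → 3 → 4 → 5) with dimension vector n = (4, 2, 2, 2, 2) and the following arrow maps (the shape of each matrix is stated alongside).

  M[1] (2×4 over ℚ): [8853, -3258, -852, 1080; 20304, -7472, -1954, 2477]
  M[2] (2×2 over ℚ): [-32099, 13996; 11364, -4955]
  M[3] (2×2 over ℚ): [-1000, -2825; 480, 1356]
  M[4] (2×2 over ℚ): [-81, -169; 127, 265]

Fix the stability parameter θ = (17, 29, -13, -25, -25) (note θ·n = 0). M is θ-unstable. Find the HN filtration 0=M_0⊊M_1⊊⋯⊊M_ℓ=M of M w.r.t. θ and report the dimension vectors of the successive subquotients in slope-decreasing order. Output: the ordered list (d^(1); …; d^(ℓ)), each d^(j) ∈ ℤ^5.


Interval decomposition of M: I[1,1]^2, I[1,3], I[1,5], I[4,5].
HN type (ℓ=4): μ^(1)=17; μ^(2)=11; μ^(3)=-17/5; μ^(4)=-25

((2, 0, 0, 0, 0); (1, 1, 1, 0, 0); (1, 1, 1, 1, 1); (0, 0, 0, 1, 1))


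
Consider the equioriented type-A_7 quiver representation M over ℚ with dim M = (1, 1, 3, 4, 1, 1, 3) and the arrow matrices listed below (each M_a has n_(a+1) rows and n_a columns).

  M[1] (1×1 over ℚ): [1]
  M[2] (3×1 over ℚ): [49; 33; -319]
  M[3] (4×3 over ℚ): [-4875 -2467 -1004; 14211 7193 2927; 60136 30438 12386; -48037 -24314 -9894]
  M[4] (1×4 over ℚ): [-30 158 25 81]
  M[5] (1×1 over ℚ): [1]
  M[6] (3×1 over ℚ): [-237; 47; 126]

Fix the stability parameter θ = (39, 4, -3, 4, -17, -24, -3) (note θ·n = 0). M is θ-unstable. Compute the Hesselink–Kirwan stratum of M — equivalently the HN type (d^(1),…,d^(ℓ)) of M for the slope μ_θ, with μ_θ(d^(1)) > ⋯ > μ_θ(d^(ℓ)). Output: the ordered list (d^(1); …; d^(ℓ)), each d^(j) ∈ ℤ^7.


Via rank(M_{q-1}∘⋯∘M_p): M ≅ I[1,7], I[3,4]^2, I[4,4], I[7,7]^2.
μ_θ-semistable layers: μ^(1)=4; μ^(2)=0; μ^(3)=-3

((0, 0, 0, 3, 0, 0, 0); (1, 1, 1, 1, 1, 1, 1); (0, 0, 2, 0, 0, 0, 2))


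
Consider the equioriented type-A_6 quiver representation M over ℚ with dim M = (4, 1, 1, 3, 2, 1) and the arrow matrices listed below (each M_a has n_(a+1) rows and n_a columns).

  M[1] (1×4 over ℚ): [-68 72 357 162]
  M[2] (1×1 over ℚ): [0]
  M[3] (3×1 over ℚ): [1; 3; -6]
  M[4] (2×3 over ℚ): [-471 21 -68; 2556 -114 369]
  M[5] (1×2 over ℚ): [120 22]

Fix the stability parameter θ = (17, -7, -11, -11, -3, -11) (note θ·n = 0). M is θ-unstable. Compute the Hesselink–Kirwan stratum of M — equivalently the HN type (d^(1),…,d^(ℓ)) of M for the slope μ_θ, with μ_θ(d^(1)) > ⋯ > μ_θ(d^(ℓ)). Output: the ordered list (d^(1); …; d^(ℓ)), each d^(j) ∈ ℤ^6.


Barcode: M ≅ I[1,1]^3, I[1,2], I[3,4], I[4,5], I[4,6]. HN layers by μ_θ (5 steps, strictly decreasing):
  μ^(1)=17; μ^(2)=5; μ^(3)=-3; μ^(4)=-7; μ^(5)=-11

((3, 0, 0, 0, 0, 0); (1, 1, 0, 0, 0, 0); (0, 0, 0, 0, 1, 0); (0, 0, 0, 0, 1, 1); (0, 0, 1, 3, 0, 0))


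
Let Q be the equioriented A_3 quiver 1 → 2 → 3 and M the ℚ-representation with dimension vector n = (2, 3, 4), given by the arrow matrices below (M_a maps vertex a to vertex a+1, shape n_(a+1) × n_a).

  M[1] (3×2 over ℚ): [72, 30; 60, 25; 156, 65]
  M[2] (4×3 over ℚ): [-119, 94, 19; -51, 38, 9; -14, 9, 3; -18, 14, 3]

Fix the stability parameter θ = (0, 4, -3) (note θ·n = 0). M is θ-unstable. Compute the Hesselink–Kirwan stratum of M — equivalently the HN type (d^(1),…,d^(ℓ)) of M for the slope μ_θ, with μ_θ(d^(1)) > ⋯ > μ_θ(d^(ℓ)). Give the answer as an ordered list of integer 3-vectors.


Interval decomposition of M: I[1,1], I[1,3], I[2,3]^2, I[3,3].
HN type (ℓ=3): μ^(1)=1/2; μ^(2)=0; μ^(3)=-3

((0, 3, 3); (2, 0, 0); (0, 0, 1))


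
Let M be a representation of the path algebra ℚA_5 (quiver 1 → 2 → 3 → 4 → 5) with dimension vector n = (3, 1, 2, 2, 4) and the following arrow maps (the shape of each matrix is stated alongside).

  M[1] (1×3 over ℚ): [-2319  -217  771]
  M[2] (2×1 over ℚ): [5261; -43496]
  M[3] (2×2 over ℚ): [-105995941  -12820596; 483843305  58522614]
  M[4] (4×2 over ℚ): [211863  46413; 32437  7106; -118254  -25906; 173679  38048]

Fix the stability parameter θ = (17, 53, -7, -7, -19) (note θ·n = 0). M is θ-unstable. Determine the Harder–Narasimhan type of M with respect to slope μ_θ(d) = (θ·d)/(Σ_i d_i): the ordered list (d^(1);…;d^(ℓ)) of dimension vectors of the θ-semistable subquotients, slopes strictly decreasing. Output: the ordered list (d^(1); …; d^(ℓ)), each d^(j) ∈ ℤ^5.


Barcode: M ≅ I[1,1]^2, I[1,5], I[3,5], I[5,5]^2. HN layers by μ_θ (4 steps, strictly decreasing):
  μ^(1)=17; μ^(2)=37/5; μ^(3)=-11; μ^(4)=-19

((2, 0, 0, 0, 0); (1, 1, 1, 1, 1); (0, 0, 1, 1, 1); (0, 0, 0, 0, 2))


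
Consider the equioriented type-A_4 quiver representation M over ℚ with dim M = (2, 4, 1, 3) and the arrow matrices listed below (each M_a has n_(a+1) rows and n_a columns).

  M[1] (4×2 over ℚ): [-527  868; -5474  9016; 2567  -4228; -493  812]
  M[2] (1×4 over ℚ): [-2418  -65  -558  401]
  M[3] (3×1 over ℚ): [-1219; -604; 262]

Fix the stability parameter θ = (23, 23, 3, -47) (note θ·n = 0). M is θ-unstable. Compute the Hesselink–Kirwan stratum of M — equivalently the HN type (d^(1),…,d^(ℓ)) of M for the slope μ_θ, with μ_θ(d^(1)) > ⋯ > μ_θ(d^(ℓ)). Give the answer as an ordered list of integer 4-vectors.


Interval decomposition of M: I[1,1], I[1,4], I[2,2]^3, I[4,4]^2.
HN type (ℓ=3): μ^(1)=23; μ^(2)=1/2; μ^(3)=-47

((1, 3, 0, 0); (1, 1, 1, 1); (0, 0, 0, 2))


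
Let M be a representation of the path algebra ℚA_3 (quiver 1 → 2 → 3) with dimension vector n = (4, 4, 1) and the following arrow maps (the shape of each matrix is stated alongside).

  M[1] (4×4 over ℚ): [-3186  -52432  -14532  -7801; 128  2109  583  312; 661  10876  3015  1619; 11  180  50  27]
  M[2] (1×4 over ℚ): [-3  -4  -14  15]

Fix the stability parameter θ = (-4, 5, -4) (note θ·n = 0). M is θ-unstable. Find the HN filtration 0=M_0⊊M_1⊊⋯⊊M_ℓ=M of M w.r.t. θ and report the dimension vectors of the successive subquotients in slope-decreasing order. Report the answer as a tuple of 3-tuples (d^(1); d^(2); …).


Barcode: M ≅ I[1,2]^3, I[1,3]. HN layers by μ_θ (3 steps, strictly decreasing):
  μ^(1)=5; μ^(2)=1/2; μ^(3)=-4

((0, 3, 0); (0, 1, 1); (4, 0, 0))


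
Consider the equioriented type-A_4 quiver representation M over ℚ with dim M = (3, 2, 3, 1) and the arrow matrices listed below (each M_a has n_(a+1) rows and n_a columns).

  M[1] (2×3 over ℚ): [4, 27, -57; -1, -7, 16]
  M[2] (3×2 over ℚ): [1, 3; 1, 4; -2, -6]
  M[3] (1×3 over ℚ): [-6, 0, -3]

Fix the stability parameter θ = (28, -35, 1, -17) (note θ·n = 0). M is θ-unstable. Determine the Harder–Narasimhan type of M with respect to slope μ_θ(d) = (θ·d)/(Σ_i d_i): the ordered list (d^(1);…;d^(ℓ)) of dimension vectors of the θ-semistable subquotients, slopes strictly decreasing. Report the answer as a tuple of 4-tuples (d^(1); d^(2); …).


Via rank(M_{q-1}∘⋯∘M_p): M ≅ I[1,1], I[1,3]^2, I[3,4].
μ_θ-semistable layers: μ^(1)=28; μ^(2)=1; μ^(3)=-7/2; μ^(4)=-8

((1, 0, 0, 0); (0, 0, 2, 0); (2, 2, 0, 0); (0, 0, 1, 1))


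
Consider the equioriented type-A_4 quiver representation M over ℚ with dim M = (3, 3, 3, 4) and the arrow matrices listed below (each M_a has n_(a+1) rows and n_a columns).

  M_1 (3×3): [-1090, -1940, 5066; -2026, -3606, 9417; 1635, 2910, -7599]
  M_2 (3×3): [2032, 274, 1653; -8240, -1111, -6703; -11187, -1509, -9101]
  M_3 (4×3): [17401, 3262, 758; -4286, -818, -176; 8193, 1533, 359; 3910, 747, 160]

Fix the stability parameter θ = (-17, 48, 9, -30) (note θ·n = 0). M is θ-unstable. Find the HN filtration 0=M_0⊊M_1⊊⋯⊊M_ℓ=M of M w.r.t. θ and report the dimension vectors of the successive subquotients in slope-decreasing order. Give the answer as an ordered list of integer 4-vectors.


Interval decomposition of M: I[1,1], I[1,4]^2, I[2,4], I[4,4].
HN type (ℓ=3): μ^(1)=9; μ^(2)=-17; μ^(3)=-30

((0, 3, 3, 3); (3, 0, 0, 0); (0, 0, 0, 1))


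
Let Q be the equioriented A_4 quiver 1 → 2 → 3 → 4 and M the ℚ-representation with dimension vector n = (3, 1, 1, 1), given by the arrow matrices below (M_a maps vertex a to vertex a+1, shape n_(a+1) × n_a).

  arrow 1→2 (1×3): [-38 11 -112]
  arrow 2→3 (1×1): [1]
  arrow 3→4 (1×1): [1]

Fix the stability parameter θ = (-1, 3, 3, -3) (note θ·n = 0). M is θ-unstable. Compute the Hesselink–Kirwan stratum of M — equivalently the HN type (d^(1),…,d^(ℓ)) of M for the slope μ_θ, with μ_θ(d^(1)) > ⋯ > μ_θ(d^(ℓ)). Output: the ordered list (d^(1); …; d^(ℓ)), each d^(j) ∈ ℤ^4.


Barcode: M ≅ I[1,1]^2, I[1,4]. HN layers by μ_θ (2 steps, strictly decreasing):
  μ^(1)=1; μ^(2)=-1

((0, 1, 1, 1); (3, 0, 0, 0))


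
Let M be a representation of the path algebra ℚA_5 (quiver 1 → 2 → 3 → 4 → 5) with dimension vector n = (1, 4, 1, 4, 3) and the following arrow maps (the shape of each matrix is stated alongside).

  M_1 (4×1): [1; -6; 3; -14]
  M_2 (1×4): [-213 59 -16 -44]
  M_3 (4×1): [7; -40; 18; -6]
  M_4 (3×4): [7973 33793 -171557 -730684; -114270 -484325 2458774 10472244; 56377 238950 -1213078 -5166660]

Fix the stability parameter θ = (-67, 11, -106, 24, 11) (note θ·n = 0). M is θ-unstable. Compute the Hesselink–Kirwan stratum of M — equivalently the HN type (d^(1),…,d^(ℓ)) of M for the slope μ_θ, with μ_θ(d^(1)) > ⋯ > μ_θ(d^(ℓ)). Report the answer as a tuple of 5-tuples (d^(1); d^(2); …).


Via rank(M_{q-1}∘⋯∘M_p): M ≅ I[1,5], I[2,2]^3, I[4,4], I[4,5]^2.
μ_θ-semistable layers: μ^(1)=24; μ^(2)=35/2; μ^(3)=11; μ^(4)=-95/2; μ^(5)=-67

((0, 0, 0, 1, 0); (0, 0, 0, 3, 3); (0, 3, 0, 0, 0); (0, 1, 1, 0, 0); (1, 0, 0, 0, 0))


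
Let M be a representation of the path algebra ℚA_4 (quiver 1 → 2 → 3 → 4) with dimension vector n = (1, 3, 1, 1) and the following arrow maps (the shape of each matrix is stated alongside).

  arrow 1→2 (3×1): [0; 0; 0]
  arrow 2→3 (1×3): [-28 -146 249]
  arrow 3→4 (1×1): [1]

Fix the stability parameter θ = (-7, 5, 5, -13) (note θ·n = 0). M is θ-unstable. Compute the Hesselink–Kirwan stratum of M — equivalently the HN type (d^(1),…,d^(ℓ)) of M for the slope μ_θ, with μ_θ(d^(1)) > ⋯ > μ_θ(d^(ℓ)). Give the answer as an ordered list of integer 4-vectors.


Barcode: M ≅ I[1,1], I[2,2]^2, I[2,4]. HN layers by μ_θ (3 steps, strictly decreasing):
  μ^(1)=5; μ^(2)=-1; μ^(3)=-7

((0, 2, 0, 0); (0, 1, 1, 1); (1, 0, 0, 0))


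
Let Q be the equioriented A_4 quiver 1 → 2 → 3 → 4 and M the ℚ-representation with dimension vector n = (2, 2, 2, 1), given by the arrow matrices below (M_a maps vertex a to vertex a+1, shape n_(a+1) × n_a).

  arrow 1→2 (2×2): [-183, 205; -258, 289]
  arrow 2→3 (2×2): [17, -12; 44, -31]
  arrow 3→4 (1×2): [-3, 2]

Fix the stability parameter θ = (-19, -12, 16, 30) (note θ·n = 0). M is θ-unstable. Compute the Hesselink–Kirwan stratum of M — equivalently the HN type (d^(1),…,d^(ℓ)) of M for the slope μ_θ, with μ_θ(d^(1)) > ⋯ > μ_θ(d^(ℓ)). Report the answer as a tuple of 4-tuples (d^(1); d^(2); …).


Interval decomposition of M: I[1,3], I[1,4].
HN type (ℓ=4): μ^(1)=30; μ^(2)=16; μ^(3)=-12; μ^(4)=-19

((0, 0, 0, 1); (0, 0, 2, 0); (0, 2, 0, 0); (2, 0, 0, 0))
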